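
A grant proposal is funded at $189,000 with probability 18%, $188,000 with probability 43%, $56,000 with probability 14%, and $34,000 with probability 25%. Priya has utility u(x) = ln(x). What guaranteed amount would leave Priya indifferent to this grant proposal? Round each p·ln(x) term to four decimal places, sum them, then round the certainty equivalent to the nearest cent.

$103,569.69

E[u] = 0.18·ln(189000) + 0.43·ln(188000) + 0.14·ln(56000) + 0.25·ln(34000) = 2.1869 + 5.2220 + 1.5306 + 2.6085 = 11.5480
CE = e^11.5480 ≈ 103569.69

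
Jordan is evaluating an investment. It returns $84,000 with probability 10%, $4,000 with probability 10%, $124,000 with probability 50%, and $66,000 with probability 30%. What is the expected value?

EV = 0.1 × 84000 + 0.1 × 4000 + 0.5 × 124000 + 0.3 × 66000 = 8400 + 400 + 62000 + 19800 = 90600

$90,600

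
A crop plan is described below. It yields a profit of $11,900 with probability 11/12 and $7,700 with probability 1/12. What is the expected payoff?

$11,550

EV = 11/12 × 11900 + 1/12 × 7700 = 10908.3333 + 641.6667 = 11550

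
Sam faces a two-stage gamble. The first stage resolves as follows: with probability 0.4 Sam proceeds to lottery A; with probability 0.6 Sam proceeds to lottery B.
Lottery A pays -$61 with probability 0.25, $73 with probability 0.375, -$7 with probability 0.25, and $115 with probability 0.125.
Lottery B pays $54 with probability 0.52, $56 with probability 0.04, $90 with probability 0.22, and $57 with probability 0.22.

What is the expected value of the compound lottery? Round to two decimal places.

$47.50

EV(A) = 0.25 × (-61) + 0.375 × 73 + 0.25 × (-7) + 0.125 × 115 = -15.25 + 27.375 − 1.75 + 14.375 = 24.75
EV(B) = 0.52 × 54 + 0.04 × 56 + 0.22 × 90 + 0.22 × 57 = 28.08 + 2.24 + 19.8 + 12.54 = 62.66
Overall = 0.4 × 24.75 + 0.6 × 62.66 = 9.9 + 37.596 = 47.496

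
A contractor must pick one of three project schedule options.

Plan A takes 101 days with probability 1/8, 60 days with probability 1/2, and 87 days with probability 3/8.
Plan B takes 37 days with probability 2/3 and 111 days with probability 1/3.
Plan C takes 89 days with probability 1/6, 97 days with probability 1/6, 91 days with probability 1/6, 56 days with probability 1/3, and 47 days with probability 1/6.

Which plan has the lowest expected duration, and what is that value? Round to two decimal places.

Plan A = 1/8 × 101 + 1/2 × 60 + 3/8 × 87 = 12.625 + 30 + 32.625 = 75.25
Plan B = 2/3 × 37 + 1/3 × 111 = 24.6667 + 37 = 61.6667
Plan C = 1/6 × 89 + 1/6 × 97 + 1/6 × 91 + 1/3 × 56 + 1/6 × 47 = 14.8333 + 16.1667 + 15.1667 + 18.6667 + 7.8333 = 72.6667

Plan B (61.67 days)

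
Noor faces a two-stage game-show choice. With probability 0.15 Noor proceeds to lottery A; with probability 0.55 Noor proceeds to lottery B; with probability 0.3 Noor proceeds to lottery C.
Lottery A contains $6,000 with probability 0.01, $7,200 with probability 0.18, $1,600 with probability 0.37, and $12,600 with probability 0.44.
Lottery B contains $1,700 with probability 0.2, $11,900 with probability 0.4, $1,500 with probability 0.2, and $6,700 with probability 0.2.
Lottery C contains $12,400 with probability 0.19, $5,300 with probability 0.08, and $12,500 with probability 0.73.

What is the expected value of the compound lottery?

EV(A) = 0.01 × 6000 + 0.18 × 7200 + 0.37 × 1600 + 0.44 × 12600 = 60 + 1296 + 592 + 5544 = 7492
EV(B) = 0.2 × 1700 + 0.4 × 11900 + 0.2 × 1500 + 0.2 × 6700 = 340 + 4760 + 300 + 1340 = 6740
EV(C) = 0.19 × 12400 + 0.08 × 5300 + 0.73 × 12500 = 2356 + 424 + 9125 = 11905
Overall = 0.15 × 7492 + 0.55 × 6740 + 0.3 × 11905 = 1123.8 + 3707 + 3571.5 = 8402.3

$8,402.30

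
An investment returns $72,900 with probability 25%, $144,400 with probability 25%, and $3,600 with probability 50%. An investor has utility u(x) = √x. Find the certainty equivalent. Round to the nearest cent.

E[u] = 0.25·√72900 + 0.25·√144400 + 0.5·√3600 = 0.25·270 + 0.25·380 + 0.5·60 = 192.5
CE = (192.5)² = 37056.25

$37,056.25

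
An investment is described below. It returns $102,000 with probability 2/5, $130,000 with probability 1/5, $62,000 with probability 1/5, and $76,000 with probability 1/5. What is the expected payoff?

EV = 2/5 × 102000 + 1/5 × 130000 + 1/5 × 62000 + 1/5 × 76000 = 40800 + 26000 + 12400 + 15200 = 94400

$94,400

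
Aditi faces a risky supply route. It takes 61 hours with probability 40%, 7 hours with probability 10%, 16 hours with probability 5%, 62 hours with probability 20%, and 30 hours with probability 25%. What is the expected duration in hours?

EV = 0.4 × 61 + 0.1 × 7 + 0.05 × 16 + 0.2 × 62 + 0.25 × 30 = 24.4 + 0.7 + 0.8 + 12.4 + 7.5 = 45.8

45.8 hours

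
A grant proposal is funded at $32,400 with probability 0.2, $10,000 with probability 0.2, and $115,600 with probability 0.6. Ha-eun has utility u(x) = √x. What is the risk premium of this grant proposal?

$10,240

E[u] = 0.2·√32400 + 0.2·√10000 + 0.6·√115600 = 0.2·180 + 0.2·100 + 0.6·340 = 260
CE = (260)² = 67600
Risk premium = EV − CE = 77840 − 67600 = 10240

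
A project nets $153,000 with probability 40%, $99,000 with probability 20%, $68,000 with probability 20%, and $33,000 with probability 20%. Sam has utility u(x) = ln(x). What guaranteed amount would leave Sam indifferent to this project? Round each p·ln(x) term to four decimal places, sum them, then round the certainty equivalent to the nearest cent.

$87,754.64

E[u] = 0.4·ln(153000) + 0.2·ln(99000) + 0.2·ln(68000) + 0.2·ln(33000) = 4.7753 + 2.3006 + 2.2255 + 2.0809 = 11.3823
CE = e^11.3823 ≈ 87754.64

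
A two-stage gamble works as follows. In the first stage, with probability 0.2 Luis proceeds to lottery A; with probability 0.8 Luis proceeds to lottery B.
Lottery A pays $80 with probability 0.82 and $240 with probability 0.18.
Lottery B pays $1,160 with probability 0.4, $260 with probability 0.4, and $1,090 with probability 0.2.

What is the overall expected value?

$650.56

EV(A) = 0.82 × 80 + 0.18 × 240 = 65.6 + 43.2 = 108.8
EV(B) = 0.4 × 1160 + 0.4 × 260 + 0.2 × 1090 = 464 + 104 + 218 = 786
Overall = 0.2 × 108.8 + 0.8 × 786 = 21.76 + 628.8 = 650.56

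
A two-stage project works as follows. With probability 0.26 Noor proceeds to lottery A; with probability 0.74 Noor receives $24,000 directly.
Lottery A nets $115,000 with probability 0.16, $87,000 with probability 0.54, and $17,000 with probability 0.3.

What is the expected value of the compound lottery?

$36,084.80

EV(A) = 0.16 × 115000 + 0.54 × 87000 + 0.3 × 17000 = 18400 + 46980 + 5100 = 70480
Branch B: 24000 (certain)
Overall = 0.26 × 70480 + 0.74 × 24000 = 18324.8 + 17760 = 36084.8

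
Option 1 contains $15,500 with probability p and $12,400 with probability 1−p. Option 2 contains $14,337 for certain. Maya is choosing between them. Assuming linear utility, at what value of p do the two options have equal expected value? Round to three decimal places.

p = 0.625

p·15500 + (1−p)·12400 = 14337
3100p + 12400 = 14337
p = (14337 − 12400) / 3100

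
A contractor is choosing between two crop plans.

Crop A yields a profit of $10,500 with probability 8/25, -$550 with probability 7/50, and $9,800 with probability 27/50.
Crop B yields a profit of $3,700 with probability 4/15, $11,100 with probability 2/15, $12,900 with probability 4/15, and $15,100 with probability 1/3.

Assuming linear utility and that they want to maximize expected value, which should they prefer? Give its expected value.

Crop A = 8/25 × 10500 + 7/50 × (-550) + 27/50 × 9800 = 3360 − 77 + 5292 = 8575
Crop B = 4/15 × 3700 + 2/15 × 11100 + 4/15 × 12900 + 1/3 × 15100 = 986.6667 + 1480 + 3440 + 5033.3333 = 10940

Crop B ($10,940)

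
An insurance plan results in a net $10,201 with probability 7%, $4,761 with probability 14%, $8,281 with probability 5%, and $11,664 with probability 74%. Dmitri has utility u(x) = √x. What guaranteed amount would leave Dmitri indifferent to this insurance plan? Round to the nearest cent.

E[u] = 0.07·√10201 + 0.14·√4761 + 0.05·√8281 + 0.74·√11664 = 0.07·101 + 0.14·69 + 0.05·91 + 0.74·108 = 101.2
CE = (101.2)² = 10241.44

$10,241.44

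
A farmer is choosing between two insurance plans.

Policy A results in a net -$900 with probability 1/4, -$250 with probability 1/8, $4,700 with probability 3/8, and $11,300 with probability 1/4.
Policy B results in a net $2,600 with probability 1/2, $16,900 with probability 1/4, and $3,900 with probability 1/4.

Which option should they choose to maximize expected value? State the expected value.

Policy B ($6,500)

Policy A = 1/4 × (-900) + 1/8 × (-250) + 3/8 × 4700 + 1/4 × 11300 = -225 − 31.25 + 1762.5 + 2825 = 4331.25
Policy B = 1/2 × 2600 + 1/4 × 16900 + 1/4 × 3900 = 1300 + 4225 + 975 = 6500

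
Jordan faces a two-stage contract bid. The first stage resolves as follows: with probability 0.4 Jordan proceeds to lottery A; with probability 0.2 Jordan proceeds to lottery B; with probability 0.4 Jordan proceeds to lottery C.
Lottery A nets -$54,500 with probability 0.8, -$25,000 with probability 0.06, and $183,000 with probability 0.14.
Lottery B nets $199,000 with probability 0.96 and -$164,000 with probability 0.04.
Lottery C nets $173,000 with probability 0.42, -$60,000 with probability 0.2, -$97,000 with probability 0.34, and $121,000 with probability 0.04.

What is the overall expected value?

EV(A) = 0.8 × (-54500) + 0.06 × (-25000) + 0.14 × 183000 = -43600 − 1500 + 25620 = -19480
EV(B) = 0.96 × 199000 + 0.04 × (-164000) = 191040 − 6560 = 184480
EV(C) = 0.42 × 173000 + 0.2 × (-60000) + 0.34 × (-97000) + 0.04 × 121000 = 72660 − 12000 − 32980 + 4840 = 32520
Overall = 0.4 × (-19480) + 0.2 × 184480 + 0.4 × 32520 = -7792 + 36896 + 13008 = 42112

$42,112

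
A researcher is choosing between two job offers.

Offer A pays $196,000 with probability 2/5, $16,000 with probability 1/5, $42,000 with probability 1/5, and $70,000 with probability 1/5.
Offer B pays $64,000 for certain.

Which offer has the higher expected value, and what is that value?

Offer A = 2/5 × 196000 + 1/5 × 16000 + 1/5 × 42000 + 1/5 × 70000 = 78400 + 3200 + 8400 + 14000 = 104000
Offer B: 64000 (certain)

Offer A ($104,000)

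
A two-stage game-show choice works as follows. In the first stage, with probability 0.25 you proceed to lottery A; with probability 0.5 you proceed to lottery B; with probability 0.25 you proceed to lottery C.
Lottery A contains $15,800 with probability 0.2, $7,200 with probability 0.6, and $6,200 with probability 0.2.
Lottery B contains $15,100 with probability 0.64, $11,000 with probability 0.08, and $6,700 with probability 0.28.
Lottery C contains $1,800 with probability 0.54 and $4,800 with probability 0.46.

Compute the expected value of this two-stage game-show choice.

EV(A) = 0.2 × 15800 + 0.6 × 7200 + 0.2 × 6200 = 3160 + 4320 + 1240 = 8720
EV(B) = 0.64 × 15100 + 0.08 × 11000 + 0.28 × 6700 = 9664 + 880 + 1876 = 12420
EV(C) = 0.54 × 1800 + 0.46 × 4800 = 972 + 2208 = 3180
Overall = 0.25 × 8720 + 0.5 × 12420 + 0.25 × 3180 = 2180 + 6210 + 795 = 9185

$9,185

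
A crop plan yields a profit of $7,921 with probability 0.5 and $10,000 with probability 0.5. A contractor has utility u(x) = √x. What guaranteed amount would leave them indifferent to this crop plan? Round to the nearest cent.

E[u] = 0.5·√7921 + 0.5·√10000 = 0.5·89 + 0.5·100 = 94.5
CE = (94.5)² = 8930.25

$8,930.25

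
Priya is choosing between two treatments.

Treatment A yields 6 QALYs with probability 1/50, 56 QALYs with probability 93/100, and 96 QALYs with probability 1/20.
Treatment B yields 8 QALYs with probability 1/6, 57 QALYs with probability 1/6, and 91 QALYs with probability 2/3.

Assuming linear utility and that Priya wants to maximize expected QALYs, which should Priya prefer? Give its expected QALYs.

Treatment B (71.5 QALYs)

Treatment A = 1/50 × 6 + 93/100 × 56 + 1/20 × 96 = 0.12 + 52.08 + 4.8 = 57
Treatment B = 1/6 × 8 + 1/6 × 57 + 2/3 × 91 = 1.3333 + 9.5 + 60.6667 = 71.5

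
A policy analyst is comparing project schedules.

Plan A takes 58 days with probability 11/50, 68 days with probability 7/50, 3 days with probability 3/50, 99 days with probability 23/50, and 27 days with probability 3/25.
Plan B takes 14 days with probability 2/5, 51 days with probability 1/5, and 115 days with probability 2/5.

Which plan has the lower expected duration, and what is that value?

Plan A = 11/50 × 58 + 7/50 × 68 + 3/50 × 3 + 23/50 × 99 + 3/25 × 27 = 12.76 + 9.52 + 0.18 + 45.54 + 3.24 = 71.24
Plan B = 2/5 × 14 + 1/5 × 51 + 2/5 × 115 = 5.6 + 10.2 + 46 = 61.8

Plan B (61.8 days)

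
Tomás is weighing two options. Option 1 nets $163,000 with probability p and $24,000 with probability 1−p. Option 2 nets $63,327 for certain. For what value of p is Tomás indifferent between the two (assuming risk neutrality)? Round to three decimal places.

p = 0.283

p·163000 + (1−p)·24000 = 63327
139000p + 24000 = 63327
p = (63327 − 24000) / 139000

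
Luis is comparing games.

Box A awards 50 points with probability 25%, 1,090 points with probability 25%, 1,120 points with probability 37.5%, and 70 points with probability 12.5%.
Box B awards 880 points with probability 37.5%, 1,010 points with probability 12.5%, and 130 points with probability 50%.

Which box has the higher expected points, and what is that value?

Box A (713.75 points)

Box A = 0.25 × 50 + 0.25 × 1090 + 0.375 × 1120 + 0.125 × 70 = 12.5 + 272.5 + 420 + 8.75 = 713.75
Box B = 0.375 × 880 + 0.125 × 1010 + 0.5 × 130 = 330 + 126.25 + 65 = 521.25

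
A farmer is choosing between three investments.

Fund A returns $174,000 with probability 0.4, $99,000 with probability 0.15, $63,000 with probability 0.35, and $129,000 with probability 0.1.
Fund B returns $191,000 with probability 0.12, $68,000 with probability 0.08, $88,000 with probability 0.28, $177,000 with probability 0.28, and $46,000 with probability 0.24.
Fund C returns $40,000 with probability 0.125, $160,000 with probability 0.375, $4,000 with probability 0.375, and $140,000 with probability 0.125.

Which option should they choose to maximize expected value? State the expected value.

Fund A = 0.4 × 174000 + 0.15 × 99000 + 0.35 × 63000 + 0.1 × 129000 = 69600 + 14850 + 22050 + 12900 = 119400
Fund B = 0.12 × 191000 + 0.08 × 68000 + 0.28 × 88000 + 0.28 × 177000 + 0.24 × 46000 = 22920 + 5440 + 24640 + 49560 + 11040 = 113600
Fund C = 0.125 × 40000 + 0.375 × 160000 + 0.375 × 4000 + 0.125 × 140000 = 5000 + 60000 + 1500 + 17500 = 84000

Fund A ($119,400)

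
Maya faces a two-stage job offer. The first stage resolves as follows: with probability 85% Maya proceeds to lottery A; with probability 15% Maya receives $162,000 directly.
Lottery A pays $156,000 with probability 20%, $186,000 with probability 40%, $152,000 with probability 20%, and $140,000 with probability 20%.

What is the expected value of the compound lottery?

EV(A) = 0.2 × 156000 + 0.4 × 186000 + 0.2 × 152000 + 0.2 × 140000 = 31200 + 74400 + 30400 + 28000 = 164000
Branch B: 162000 (certain)
Overall = 0.85 × 164000 + 0.15 × 162000 = 139400 + 24300 = 163700

$163,700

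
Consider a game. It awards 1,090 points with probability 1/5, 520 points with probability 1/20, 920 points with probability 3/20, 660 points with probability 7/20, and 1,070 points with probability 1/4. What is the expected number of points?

880.5 points

EV = 1/5 × 1090 + 1/20 × 520 + 3/20 × 920 + 7/20 × 660 + 1/4 × 1070 = 218 + 26 + 138 + 231 + 267.5 = 880.5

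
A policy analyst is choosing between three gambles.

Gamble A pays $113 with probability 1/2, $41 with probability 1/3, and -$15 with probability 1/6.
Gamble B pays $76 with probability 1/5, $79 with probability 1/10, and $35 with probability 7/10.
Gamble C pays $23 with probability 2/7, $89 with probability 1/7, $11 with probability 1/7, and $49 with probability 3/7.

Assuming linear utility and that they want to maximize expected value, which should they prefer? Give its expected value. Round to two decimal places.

Gamble A = 1/2 × 113 + 1/3 × 41 + 1/6 × (-15) = 56.5 + 13.6667 − 2.5 = 67.6667
Gamble B = 1/5 × 76 + 1/10 × 79 + 7/10 × 35 = 15.2 + 7.9 + 24.5 = 47.6
Gamble C = 2/7 × 23 + 1/7 × 89 + 1/7 × 11 + 3/7 × 49 = 6.5714 + 12.7143 + 1.5714 + 21 = 41.8571

Gamble A ($67.67)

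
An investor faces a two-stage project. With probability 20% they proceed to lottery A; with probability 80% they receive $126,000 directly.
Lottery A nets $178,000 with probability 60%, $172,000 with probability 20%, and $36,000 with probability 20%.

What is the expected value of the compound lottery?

EV(A) = 0.6 × 178000 + 0.2 × 172000 + 0.2 × 36000 = 106800 + 34400 + 7200 = 148400
Branch B: 126000 (certain)
Overall = 0.2 × 148400 + 0.8 × 126000 = 29680 + 100800 = 130480

$130,480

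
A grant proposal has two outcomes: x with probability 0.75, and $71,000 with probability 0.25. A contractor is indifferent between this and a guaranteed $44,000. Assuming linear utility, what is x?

x = $35,000

0.75·x + 0.25·71000 = 44000
0.75·x = 44000 − 17750 = 26250
x = 26250 / 0.75 = 35000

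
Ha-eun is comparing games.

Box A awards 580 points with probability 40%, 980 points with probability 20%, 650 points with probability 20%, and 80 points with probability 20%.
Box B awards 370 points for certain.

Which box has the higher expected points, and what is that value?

Box A (574 points)

Box A = 0.4 × 580 + 0.2 × 980 + 0.2 × 650 + 0.2 × 80 = 232 + 196 + 130 + 16 = 574
Box B: 370 (certain)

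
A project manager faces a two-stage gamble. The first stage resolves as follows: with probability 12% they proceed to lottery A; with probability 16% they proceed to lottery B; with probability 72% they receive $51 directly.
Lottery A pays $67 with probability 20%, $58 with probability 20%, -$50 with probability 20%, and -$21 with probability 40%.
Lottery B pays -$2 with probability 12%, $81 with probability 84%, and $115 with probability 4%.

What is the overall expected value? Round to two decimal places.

$49.10

EV(A) = 0.2 × 67 + 0.2 × 58 + 0.2 × (-50) + 0.4 × (-21) = 13.4 + 11.6 − 10 − 8.4 = 6.6
EV(B) = 0.12 × (-2) + 0.84 × 81 + 0.04 × 115 = -0.24 + 68.04 + 4.6 = 72.4
Branch C: 51 (certain)
Overall = 0.12 × 6.6 + 0.16 × 72.4 + 0.72 × 51 = 0.792 + 11.584 + 36.72 = 49.096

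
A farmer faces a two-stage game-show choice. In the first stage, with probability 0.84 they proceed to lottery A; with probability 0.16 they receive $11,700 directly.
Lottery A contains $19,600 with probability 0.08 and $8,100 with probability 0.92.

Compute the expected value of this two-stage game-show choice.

$9,448.80

EV(A) = 0.08 × 19600 + 0.92 × 8100 = 1568 + 7452 = 9020
Branch B: 11700 (certain)
Overall = 0.84 × 9020 + 0.16 × 11700 = 7576.8 + 1872 = 9448.8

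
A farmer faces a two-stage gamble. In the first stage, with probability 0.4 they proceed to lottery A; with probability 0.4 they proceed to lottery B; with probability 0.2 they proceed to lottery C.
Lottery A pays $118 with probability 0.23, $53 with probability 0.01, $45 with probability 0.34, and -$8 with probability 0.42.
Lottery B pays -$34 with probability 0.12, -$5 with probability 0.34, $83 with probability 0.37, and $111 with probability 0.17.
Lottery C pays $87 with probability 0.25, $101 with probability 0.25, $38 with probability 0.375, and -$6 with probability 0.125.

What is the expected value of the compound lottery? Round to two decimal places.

EV(A) = 0.23 × 118 + 0.01 × 53 + 0.34 × 45 + 0.42 × (-8) = 27.14 + 0.53 + 15.3 − 3.36 = 39.61
EV(B) = 0.12 × (-34) + 0.34 × (-5) + 0.37 × 83 + 0.17 × 111 = -4.08 − 1.7 + 30.71 + 18.87 = 43.8
EV(C) = 0.25 × 87 + 0.25 × 101 + 0.375 × 38 + 0.125 × (-6) = 21.75 + 25.25 + 14.25 − 0.75 = 60.5
Overall = 0.4 × 39.61 + 0.4 × 43.8 + 0.2 × 60.5 = 15.844 + 17.52 + 12.1 = 45.464

$45.46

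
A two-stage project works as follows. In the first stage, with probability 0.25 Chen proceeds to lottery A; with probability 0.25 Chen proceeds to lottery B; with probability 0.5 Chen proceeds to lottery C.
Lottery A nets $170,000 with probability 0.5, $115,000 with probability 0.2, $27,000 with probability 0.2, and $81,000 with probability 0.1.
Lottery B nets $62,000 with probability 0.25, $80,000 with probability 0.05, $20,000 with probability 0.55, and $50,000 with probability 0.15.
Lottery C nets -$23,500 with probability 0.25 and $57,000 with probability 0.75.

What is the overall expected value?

EV(A) = 0.5 × 170000 + 0.2 × 115000 + 0.2 × 27000 + 0.1 × 81000 = 85000 + 23000 + 5400 + 8100 = 121500
EV(B) = 0.25 × 62000 + 0.05 × 80000 + 0.55 × 20000 + 0.15 × 50000 = 15500 + 4000 + 11000 + 7500 = 38000
EV(C) = 0.25 × (-23500) + 0.75 × 57000 = -5875 + 42750 = 36875
Overall = 0.25 × 121500 + 0.25 × 38000 + 0.5 × 36875 = 30375 + 9500 + 18437.5 = 58312.5

$58,312.50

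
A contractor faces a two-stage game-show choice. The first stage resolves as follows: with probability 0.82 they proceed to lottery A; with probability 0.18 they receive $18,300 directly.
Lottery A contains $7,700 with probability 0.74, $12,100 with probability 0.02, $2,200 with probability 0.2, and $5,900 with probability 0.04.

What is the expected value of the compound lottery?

EV(A) = 0.74 × 7700 + 0.02 × 12100 + 0.2 × 2200 + 0.04 × 5900 = 5698 + 242 + 440 + 236 = 6616
Branch B: 18300 (certain)
Overall = 0.82 × 6616 + 0.18 × 18300 = 5425.12 + 3294 = 8719.12

$8,719.12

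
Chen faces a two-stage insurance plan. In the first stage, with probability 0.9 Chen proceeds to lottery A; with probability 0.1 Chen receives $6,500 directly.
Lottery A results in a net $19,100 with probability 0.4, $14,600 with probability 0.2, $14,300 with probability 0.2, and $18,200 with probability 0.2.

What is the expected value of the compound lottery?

EV(A) = 0.4 × 19100 + 0.2 × 14600 + 0.2 × 14300 + 0.2 × 18200 = 7640 + 2920 + 2860 + 3640 = 17060
Branch B: 6500 (certain)
Overall = 0.9 × 17060 + 0.1 × 6500 = 15354 + 650 = 16004

$16,004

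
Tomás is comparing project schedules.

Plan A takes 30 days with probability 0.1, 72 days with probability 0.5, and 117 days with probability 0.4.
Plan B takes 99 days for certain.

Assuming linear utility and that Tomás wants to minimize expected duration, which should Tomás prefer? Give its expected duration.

Plan A (85.8 days)

Plan A = 0.1 × 30 + 0.5 × 72 + 0.4 × 117 = 3 + 36 + 46.8 = 85.8
Plan B: 99 (certain)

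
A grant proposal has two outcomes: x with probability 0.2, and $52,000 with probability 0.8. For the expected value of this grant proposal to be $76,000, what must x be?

0.2·x + 0.8·52000 = 76000
0.2·x = 76000 − 41600 = 34400
x = 34400 / 0.2 = 172000

x = $172,000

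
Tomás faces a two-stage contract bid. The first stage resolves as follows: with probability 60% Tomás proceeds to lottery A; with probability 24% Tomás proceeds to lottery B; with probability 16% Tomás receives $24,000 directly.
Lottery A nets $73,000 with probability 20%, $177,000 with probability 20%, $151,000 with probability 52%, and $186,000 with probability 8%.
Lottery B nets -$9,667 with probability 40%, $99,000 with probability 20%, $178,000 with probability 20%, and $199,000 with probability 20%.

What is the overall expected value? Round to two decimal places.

EV(A) = 0.2 × 73000 + 0.2 × 177000 + 0.52 × 151000 + 0.08 × 186000 = 14600 + 35400 + 78520 + 14880 = 143400
EV(B) = 0.4 × (-9667) + 0.2 × 99000 + 0.2 × 178000 + 0.2 × 199000 = -3866.8 + 19800 + 35600 + 39800 = 91333.2
Branch C: 24000 (certain)
Overall = 0.6 × 143400 + 0.24 × 91333.2 + 0.16 × 24000 = 86040 + 21919.968 + 3840 = 111799.968

$111,799.97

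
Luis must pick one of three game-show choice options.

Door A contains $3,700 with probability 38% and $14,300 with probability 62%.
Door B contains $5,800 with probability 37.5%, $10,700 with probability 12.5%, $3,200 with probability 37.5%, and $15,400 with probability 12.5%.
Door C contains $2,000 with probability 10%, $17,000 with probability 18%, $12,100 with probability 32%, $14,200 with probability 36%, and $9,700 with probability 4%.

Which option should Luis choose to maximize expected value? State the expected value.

Door A = 0.38 × 3700 + 0.62 × 14300 = 1406 + 8866 = 10272
Door B = 0.375 × 5800 + 0.125 × 10700 + 0.375 × 3200 + 0.125 × 15400 = 2175 + 1337.5 + 1200 + 1925 = 6637.5
Door C = 0.1 × 2000 + 0.18 × 17000 + 0.32 × 12100 + 0.36 × 14200 + 0.04 × 9700 = 200 + 3060 + 3872 + 5112 + 388 = 12632

Door C ($12,632)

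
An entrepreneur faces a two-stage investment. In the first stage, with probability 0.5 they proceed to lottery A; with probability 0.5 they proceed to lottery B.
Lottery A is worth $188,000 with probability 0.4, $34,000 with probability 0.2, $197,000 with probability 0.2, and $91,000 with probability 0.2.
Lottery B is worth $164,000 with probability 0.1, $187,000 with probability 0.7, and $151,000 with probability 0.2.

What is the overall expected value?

EV(A) = 0.4 × 188000 + 0.2 × 34000 + 0.2 × 197000 + 0.2 × 91000 = 75200 + 6800 + 39400 + 18200 = 139600
EV(B) = 0.1 × 164000 + 0.7 × 187000 + 0.2 × 151000 = 16400 + 130900 + 30200 = 177500
Overall = 0.5 × 139600 + 0.5 × 177500 = 69800 + 88750 = 158550

$158,550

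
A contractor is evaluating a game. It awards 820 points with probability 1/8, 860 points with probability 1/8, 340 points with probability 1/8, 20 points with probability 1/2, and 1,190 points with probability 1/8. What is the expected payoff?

EV = 1/8 × 820 + 1/8 × 860 + 1/8 × 340 + 1/2 × 20 + 1/8 × 1190 = 102.5 + 107.5 + 42.5 + 10 + 148.75 = 411.25

411.25 points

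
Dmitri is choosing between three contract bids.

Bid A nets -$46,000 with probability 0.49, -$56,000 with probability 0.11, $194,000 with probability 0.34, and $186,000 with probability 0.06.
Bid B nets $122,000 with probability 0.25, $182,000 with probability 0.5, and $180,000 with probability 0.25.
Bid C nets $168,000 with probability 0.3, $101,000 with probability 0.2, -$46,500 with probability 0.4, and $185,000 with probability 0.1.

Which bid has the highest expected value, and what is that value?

Bid B ($166,500)

Bid A = 0.49 × (-46000) + 0.11 × (-56000) + 0.34 × 194000 + 0.06 × 186000 = -22540 − 6160 + 65960 + 11160 = 48420
Bid B = 0.25 × 122000 + 0.5 × 182000 + 0.25 × 180000 = 30500 + 91000 + 45000 = 166500
Bid C = 0.3 × 168000 + 0.2 × 101000 + 0.4 × (-46500) + 0.1 × 185000 = 50400 + 20200 − 18600 + 18500 = 70500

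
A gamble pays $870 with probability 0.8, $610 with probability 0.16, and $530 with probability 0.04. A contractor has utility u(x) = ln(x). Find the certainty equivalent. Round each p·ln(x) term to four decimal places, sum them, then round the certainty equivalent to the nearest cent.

E[u] = 0.8·ln(870) + 0.16·ln(610) + 0.04·ln(530) = 5.4148 + 1.0262 + 0.2509 = 6.6919
CE = e^6.6919 ≈ 805.85

$805.85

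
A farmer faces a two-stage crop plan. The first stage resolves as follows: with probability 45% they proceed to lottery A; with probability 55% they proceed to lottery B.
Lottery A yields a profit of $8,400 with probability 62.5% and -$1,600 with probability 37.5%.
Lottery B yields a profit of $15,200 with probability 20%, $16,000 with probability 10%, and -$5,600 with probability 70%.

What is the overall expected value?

EV(A) = 0.625 × 8400 + 0.375 × (-1600) = 5250 − 600 = 4650
EV(B) = 0.2 × 15200 + 0.1 × 16000 + 0.7 × (-5600) = 3040 + 1600 − 3920 = 720
Overall = 0.45 × 4650 + 0.55 × 720 = 2092.5 + 396 = 2488.5

$2,488.50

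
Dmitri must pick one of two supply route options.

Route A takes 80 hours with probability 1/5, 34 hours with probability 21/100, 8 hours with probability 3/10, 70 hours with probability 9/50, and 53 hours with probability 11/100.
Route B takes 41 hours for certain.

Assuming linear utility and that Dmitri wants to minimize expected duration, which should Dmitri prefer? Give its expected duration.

Route A = 1/5 × 80 + 21/100 × 34 + 3/10 × 8 + 9/50 × 70 + 11/100 × 53 = 16 + 7.14 + 2.4 + 12.6 + 5.83 = 43.97
Route B: 41 (certain)

Route B (41 hours)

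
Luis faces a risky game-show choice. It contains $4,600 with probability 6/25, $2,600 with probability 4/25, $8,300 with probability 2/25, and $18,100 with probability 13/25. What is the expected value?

EV = 6/25 × 4600 + 4/25 × 2600 + 2/25 × 8300 + 13/25 × 18100 = 1104 + 416 + 664 + 9412 = 11596

$11,596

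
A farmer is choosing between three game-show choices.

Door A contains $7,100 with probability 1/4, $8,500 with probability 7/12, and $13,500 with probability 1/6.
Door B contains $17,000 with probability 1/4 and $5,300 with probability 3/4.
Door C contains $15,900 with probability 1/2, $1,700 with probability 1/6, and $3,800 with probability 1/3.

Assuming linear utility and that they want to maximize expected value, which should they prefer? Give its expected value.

Door A = 1/4 × 7100 + 7/12 × 8500 + 1/6 × 13500 = 1775 + 4958.3333 + 2250 = 8983.3333
Door B = 1/4 × 17000 + 3/4 × 5300 = 4250 + 3975 = 8225
Door C = 1/2 × 15900 + 1/6 × 1700 + 1/3 × 3800 = 7950 + 283.3333 + 1266.6667 = 9500

Door C ($9,500)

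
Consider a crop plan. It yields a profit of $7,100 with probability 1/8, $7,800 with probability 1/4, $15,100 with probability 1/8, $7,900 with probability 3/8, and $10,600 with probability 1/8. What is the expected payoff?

EV = 1/8 × 7100 + 1/4 × 7800 + 1/8 × 15100 + 3/8 × 7900 + 1/8 × 10600 = 887.5 + 1950 + 1887.5 + 2962.5 + 1325 = 9012.5

$9,012.50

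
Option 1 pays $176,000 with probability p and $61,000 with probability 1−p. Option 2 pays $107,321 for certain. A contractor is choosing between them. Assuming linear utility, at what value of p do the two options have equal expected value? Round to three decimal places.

p = 0.403

p·176000 + (1−p)·61000 = 107321
115000p + 61000 = 107321
p = (107321 − 61000) / 115000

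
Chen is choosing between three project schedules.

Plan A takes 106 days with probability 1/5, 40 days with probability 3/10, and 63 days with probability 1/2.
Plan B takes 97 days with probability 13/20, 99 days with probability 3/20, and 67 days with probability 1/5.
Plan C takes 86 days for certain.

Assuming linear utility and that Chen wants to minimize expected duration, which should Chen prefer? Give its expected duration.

Plan A = 1/5 × 106 + 3/10 × 40 + 1/2 × 63 = 21.2 + 12 + 31.5 = 64.7
Plan B = 13/20 × 97 + 3/20 × 99 + 1/5 × 67 = 63.05 + 14.85 + 13.4 = 91.3
Plan C: 86 (certain)

Plan A (64.7 days)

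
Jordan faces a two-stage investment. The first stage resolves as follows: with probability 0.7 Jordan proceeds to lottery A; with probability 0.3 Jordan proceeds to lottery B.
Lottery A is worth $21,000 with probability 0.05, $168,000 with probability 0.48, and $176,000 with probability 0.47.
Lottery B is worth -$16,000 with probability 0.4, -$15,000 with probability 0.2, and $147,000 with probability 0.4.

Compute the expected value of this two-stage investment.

$129,907

EV(A) = 0.05 × 21000 + 0.48 × 168000 + 0.47 × 176000 = 1050 + 80640 + 82720 = 164410
EV(B) = 0.4 × (-16000) + 0.2 × (-15000) + 0.4 × 147000 = -6400 − 3000 + 58800 = 49400
Overall = 0.7 × 164410 + 0.3 × 49400 = 115087 + 14820 = 129907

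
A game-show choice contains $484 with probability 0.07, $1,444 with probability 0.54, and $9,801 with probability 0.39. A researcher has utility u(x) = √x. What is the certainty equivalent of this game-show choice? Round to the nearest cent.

$3,680.85

E[u] = 0.07·√484 + 0.54·√1444 + 0.39·√9801 = 0.07·22 + 0.54·38 + 0.39·99 = 60.67
CE = (60.67)² = 3680.8489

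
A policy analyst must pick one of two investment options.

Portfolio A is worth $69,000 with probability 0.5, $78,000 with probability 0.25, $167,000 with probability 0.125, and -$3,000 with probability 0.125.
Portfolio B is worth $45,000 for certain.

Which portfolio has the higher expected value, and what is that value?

Portfolio A ($74,500)

Portfolio A = 0.5 × 69000 + 0.25 × 78000 + 0.125 × 167000 + 0.125 × (-3000) = 34500 + 19500 + 20875 − 375 = 74500
Portfolio B: 45000 (certain)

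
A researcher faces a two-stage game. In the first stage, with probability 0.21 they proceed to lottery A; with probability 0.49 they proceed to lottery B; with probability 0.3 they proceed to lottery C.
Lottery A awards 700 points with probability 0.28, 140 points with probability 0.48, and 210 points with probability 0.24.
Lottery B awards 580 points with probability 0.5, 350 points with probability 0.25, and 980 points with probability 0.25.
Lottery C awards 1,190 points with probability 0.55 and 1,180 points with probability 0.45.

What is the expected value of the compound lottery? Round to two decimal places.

726.53 points

EV(A) = 0.28 × 700 + 0.48 × 140 + 0.24 × 210 = 196 + 67.2 + 50.4 = 313.6
EV(B) = 0.5 × 580 + 0.25 × 350 + 0.25 × 980 = 290 + 87.5 + 245 = 622.5
EV(C) = 0.55 × 1190 + 0.45 × 1180 = 654.5 + 531 = 1185.5
Overall = 0.21 × 313.6 + 0.49 × 622.5 + 0.3 × 1185.5 = 65.856 + 305.025 + 355.65 = 726.531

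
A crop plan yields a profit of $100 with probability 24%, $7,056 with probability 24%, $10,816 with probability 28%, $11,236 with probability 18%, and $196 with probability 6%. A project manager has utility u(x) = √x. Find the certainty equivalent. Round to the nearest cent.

E[u] = 0.24·√100 + 0.24·√7056 + 0.28·√10816 + 0.18·√11236 + 0.06·√196 = 0.24·10 + 0.24·84 + 0.28·104 + 0.18·106 + 0.06·14 = 71.6
CE = (71.6)² = 5126.56

$5,126.56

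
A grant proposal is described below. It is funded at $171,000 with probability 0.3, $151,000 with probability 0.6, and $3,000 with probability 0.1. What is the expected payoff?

EV = 0.3 × 171000 + 0.6 × 151000 + 0.1 × 3000 = 51300 + 90600 + 300 = 142200

$142,200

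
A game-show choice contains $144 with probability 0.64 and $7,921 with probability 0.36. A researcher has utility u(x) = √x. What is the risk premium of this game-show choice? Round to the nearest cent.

$1,366.04

E[u] = 0.64·√144 + 0.36·√7921 = 0.64·12 + 0.36·89 = 39.72
CE = (39.72)² = 1577.6784
Risk premium = EV − CE = 2943.72 − 1577.6784 = 1366.0416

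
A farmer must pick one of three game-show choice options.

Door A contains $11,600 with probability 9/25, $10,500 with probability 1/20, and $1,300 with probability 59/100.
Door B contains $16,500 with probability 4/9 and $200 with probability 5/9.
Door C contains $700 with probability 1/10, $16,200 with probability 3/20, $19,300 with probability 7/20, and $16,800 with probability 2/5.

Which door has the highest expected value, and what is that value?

Door A = 9/25 × 11600 + 1/20 × 10500 + 59/100 × 1300 = 4176 + 525 + 767 = 5468
Door B = 4/9 × 16500 + 5/9 × 200 = 7333.3333 + 111.1111 = 7444.4444
Door C = 1/10 × 700 + 3/20 × 16200 + 7/20 × 19300 + 2/5 × 16800 = 70 + 2430 + 6755 + 6720 = 15975

Door C ($15,975)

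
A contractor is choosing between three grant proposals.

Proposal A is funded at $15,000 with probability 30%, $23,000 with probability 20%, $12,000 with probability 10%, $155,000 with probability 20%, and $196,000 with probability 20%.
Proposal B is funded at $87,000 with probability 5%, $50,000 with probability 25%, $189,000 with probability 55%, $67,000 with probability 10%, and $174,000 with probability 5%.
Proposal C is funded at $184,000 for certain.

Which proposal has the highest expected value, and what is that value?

Proposal C ($184,000)

Proposal A = 0.3 × 15000 + 0.2 × 23000 + 0.1 × 12000 + 0.2 × 155000 + 0.2 × 196000 = 4500 + 4600 + 1200 + 31000 + 39200 = 80500
Proposal B = 0.05 × 87000 + 0.25 × 50000 + 0.55 × 189000 + 0.1 × 67000 + 0.05 × 174000 = 4350 + 12500 + 103950 + 6700 + 8700 = 136200
Proposal C: 184000 (certain)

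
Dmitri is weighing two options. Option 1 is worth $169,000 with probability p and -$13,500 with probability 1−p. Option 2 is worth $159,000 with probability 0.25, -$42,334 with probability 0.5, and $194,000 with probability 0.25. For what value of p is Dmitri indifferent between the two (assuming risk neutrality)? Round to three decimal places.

EV(Option 2) = 0.25 × 159000 + 0.5 × (-42334) + 0.25 × 194000 = 39750 − 21167 + 48500 = 67083
p·169000 + (1−p)·(-13500) = 67083
182500p − 13500 = 67083
p = (67083 + 13500) / 182500

p = 0.442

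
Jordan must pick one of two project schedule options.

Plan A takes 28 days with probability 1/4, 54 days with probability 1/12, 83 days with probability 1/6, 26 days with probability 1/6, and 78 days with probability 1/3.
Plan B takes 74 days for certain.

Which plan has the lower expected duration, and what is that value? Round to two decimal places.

Plan A = 1/4 × 28 + 1/12 × 54 + 1/6 × 83 + 1/6 × 26 + 1/3 × 78 = 7 + 4.5 + 13.8333 + 4.3333 + 26 = 55.6667
Plan B: 74 (certain)

Plan A (55.67 days)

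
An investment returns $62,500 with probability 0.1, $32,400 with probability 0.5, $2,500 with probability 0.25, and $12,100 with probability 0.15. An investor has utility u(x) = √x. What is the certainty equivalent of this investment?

$20,736

E[u] = 0.1·√62500 + 0.5·√32400 + 0.25·√2500 + 0.15·√12100 = 0.1·250 + 0.5·180 + 0.25·50 + 0.15·110 = 144
CE = (144)² = 20736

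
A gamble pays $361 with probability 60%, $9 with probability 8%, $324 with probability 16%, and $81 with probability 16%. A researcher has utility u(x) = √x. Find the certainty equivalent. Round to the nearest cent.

$254.72

E[u] = 0.6·√361 + 0.08·√9 + 0.16·√324 + 0.16·√81 = 0.6·19 + 0.08·3 + 0.16·18 + 0.16·9 = 15.96
CE = (15.96)² = 254.7216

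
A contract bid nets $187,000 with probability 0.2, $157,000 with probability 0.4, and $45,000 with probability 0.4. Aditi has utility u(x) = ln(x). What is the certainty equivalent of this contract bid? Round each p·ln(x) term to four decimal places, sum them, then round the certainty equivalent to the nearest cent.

$98,636.83

E[u] = 0.2·ln(187000) + 0.4·ln(157000) + 0.4·ln(45000) = 2.4278 + 4.7856 + 4.2858 = 11.4992
CE = e^11.4992 ≈ 98636.83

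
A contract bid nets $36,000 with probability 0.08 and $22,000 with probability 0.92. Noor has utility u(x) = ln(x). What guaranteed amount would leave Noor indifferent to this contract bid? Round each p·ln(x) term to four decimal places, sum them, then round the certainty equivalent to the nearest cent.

E[u] = 0.08·ln(36000) + 0.92·ln(22000) = 0.8393 + 9.1989 = 10.0382
CE = e^10.0382 ≈ 22884.15

$22,884.15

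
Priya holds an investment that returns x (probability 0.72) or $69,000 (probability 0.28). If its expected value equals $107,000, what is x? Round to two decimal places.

0.72·x + 0.28·69000 = 107000
0.72·x = 107000 − 19320 = 87680
x = 87680 / 0.72 = 121777.7778

x = $121,777.78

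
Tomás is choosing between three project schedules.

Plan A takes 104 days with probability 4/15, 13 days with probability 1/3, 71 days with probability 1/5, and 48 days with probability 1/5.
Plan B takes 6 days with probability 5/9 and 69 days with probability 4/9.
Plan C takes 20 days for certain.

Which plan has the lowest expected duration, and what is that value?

Plan A = 4/15 × 104 + 1/3 × 13 + 1/5 × 71 + 1/5 × 48 = 27.7333 + 4.3333 + 14.2 + 9.6 = 55.8667
Plan B = 5/9 × 6 + 4/9 × 69 = 3.3333 + 30.6667 = 34
Plan C: 20 (certain)

Plan C (20 days)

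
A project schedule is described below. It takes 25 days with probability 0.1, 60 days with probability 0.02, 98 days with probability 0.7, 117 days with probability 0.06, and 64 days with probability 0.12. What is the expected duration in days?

EV = 0.1 × 25 + 0.02 × 60 + 0.7 × 98 + 0.06 × 117 + 0.12 × 64 = 2.5 + 1.2 + 68.6 + 7.02 + 7.68 = 87

87 days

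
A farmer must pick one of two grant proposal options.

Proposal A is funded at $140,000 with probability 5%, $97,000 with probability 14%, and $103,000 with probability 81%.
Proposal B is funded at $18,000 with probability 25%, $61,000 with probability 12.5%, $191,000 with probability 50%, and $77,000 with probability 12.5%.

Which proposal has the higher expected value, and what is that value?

Proposal B ($117,250)

Proposal A = 0.05 × 140000 + 0.14 × 97000 + 0.81 × 103000 = 7000 + 13580 + 83430 = 104010
Proposal B = 0.25 × 18000 + 0.125 × 61000 + 0.5 × 191000 + 0.125 × 77000 = 4500 + 7625 + 95500 + 9625 = 117250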